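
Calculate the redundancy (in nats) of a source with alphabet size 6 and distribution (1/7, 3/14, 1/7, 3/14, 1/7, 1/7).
0.0196 nats

Redundancy measures how far a source is from maximum entropy:
R = H_max - H(X)

Maximum entropy for 6 symbols: H_max = log_e(6) = 1.7918 nats
Actual entropy: H(X) = 1.7721 nats
Redundancy: R = 1.7918 - 1.7721 = 0.0196 nats

This redundancy represents potential for compression: the source could be compressed by 0.0196 nats per symbol.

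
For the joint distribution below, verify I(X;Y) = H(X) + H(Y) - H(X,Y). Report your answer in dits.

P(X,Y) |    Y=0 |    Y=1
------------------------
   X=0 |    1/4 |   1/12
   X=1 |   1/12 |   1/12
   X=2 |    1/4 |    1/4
I(X;Y) = 0.0129 dits

Mutual information has multiple equivalent forms:
- I(X;Y) = H(X) - H(X|Y)
- I(X;Y) = H(Y) - H(Y|X)
- I(X;Y) = H(X) + H(Y) - H(X,Y)

Computing all quantities:
H(X) = 0.4392, H(Y) = 0.2950, H(X,Y) = 0.7213
H(X|Y) = 0.4264, H(Y|X) = 0.2821

Verification:
H(X) - H(X|Y) = 0.4392 - 0.4264 = 0.0129
H(Y) - H(Y|X) = 0.2950 - 0.2821 = 0.0129
H(X) + H(Y) - H(X,Y) = 0.4392 + 0.2950 - 0.7213 = 0.0129

All forms give I(X;Y) = 0.0129 dits. ✓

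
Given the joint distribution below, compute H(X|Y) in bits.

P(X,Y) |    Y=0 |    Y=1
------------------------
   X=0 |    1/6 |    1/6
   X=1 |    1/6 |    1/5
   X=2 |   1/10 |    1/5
1.5663 bits

Using the chain rule: H(X|Y) = H(X,Y) - H(Y)

First, compute H(X,Y) = 2.5534 bits

Marginal P(Y) = (13/30, 17/30)
H(Y) = 0.9871 bits

H(X|Y) = H(X,Y) - H(Y) = 2.5534 - 0.9871 = 1.5663 bits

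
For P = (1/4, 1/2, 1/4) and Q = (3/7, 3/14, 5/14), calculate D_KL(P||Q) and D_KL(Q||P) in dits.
D_KL(P||Q) = 0.0867, D_KL(Q||P) = 0.0768

KL divergence is not symmetric: D_KL(P||Q) ≠ D_KL(Q||P) in general.

D_KL(P||Q) = 0.0867 dits
D_KL(Q||P) = 0.0768 dits

No, they are not equal!

This asymmetry is why KL divergence is not a true distance metric.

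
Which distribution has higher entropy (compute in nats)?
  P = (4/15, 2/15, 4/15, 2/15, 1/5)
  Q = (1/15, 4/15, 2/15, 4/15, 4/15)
P

Computing entropies in nats:
H(P) = 1.5641
H(Q) = 1.5066

Distribution P has higher entropy.

Intuition: The distribution closer to uniform (more spread out) has higher entropy.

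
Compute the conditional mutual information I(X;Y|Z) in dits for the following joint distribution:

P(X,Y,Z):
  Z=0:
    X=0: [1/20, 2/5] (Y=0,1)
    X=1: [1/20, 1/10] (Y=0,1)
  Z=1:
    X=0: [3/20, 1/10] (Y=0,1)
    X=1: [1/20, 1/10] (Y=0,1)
0.0136 dits

Conditional mutual information: I(X;Y|Z) = H(X|Z) + H(Y|Z) - H(X,Y|Z)

H(Z) = 0.2923
H(X,Z) = 0.5537 → H(X|Z) = 0.2615
H(Y,Z) = 0.5301 → H(Y|Z) = 0.2378
H(X,Y,Z) = 0.7779 → H(X,Y|Z) = 0.4856

I(X;Y|Z) = 0.2615 + 0.2378 - 0.4856 = 0.0136 dits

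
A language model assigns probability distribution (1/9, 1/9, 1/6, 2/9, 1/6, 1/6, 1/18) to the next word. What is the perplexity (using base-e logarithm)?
6.5467

Perplexity is e^H (or exp(H) for natural log).

First, H = -Σ p log p = 1.8790 nats
Perplexity = e^1.8790 = 6.5467

Interpretation: The model's uncertainty is equivalent to choosing uniformly among 6.5 options.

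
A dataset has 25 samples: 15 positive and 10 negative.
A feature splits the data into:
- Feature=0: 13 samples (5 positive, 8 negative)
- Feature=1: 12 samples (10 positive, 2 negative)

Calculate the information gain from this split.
0.1591 bits

Information Gain = H(Y) - H(Y|Feature)

Before split:
P(positive) = 15/25 = 0.6000
H(Y) = 0.9710 bits

After split:
Feature=0: H = 0.9612 bits (weight = 13/25)
Feature=1: H = 0.6500 bits (weight = 12/25)
H(Y|Feature) = (13/25)×0.9612 + (12/25)×0.6500 = 0.8119 bits

Information Gain = 0.9710 - 0.8119 = 0.1591 bits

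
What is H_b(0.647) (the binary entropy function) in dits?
0.2820 dits

The binary entropy function is:
H(p) = -p log(p) - (1-p) log(1-p)

H(0.647) = -0.647 × log_10(0.647) - 0.353 × log_10(0.353)
H(0.647) = 0.2820 dits

Note: Binary entropy is maximized at p=0.5 (H=1 bit) and minimized at p=0 or p=1 (H=0).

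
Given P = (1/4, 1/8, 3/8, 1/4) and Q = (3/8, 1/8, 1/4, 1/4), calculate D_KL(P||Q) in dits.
0.0220 dits

KL divergence: D_KL(P||Q) = Σ p(x) log(p(x)/q(x))

Computing term by term:
  x=0: 1/4 × log_10[(1/4)/(3/8)] = 1/4 × -0.1761 = -0.0440
  x=1: 1/8 × log_10[(1/8)/(1/8)] = 1/8 × 0.0000 = 0.0000
  x=2: 3/8 × log_10[(3/8)/(1/4)] = 3/8 × 0.1761 = 0.0660
  x=3: 1/4 × log_10[(1/4)/(1/4)] = 1/4 × 0.0000 = 0.0000

D_KL(P||Q) = 0.0220 dits

Note: KL divergence is always non-negative and equals 0 iff P = Q.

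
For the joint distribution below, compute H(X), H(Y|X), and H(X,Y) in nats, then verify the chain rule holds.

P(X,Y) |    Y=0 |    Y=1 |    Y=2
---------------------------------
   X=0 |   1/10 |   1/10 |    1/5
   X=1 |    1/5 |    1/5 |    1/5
H(X,Y) = 1.7481, H(X) = 0.6730, H(Y|X) = 1.0751 (all in nats)

Chain rule: H(X,Y) = H(X) + H(Y|X)

Left side — joint entropy directly:
H(X,Y) = -Σ p(x,y) log p(x,y) = 1.7481 nats

Right side — compute H(Y|X) from the conditional distributions:
P(X) = (2/5, 3/5), so H(X) = 0.6730 nats
H(Y|X) = Σ_x P(X=x) · H(Y|X=x):
  P(Y|X=0) = (1/4, 1/4, 1/2), H(Y|X=0) = 1.0397, weight P(X=0) = 2/5
  P(Y|X=1) = (1/3, 1/3, 1/3), H(Y|X=1) = 1.0986, weight P(X=1) = 3/5
H(Y|X) = 1.0751 nats

H(X) + H(Y|X) = 0.6730 + 1.0751 = 1.7481 nats

Both sides equal 1.7481 nats. ✓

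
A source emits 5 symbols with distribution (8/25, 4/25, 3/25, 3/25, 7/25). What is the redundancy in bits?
0.1245 bits

Redundancy measures how far a source is from maximum entropy:
R = H_max - H(X)

Maximum entropy for 5 symbols: H_max = log_2(5) = 2.3219 bits
Actual entropy: H(X) = 2.1974 bits
Redundancy: R = 2.3219 - 2.1974 = 0.1245 bits

This redundancy represents potential for compression: the source could be compressed by 0.1245 bits per symbol.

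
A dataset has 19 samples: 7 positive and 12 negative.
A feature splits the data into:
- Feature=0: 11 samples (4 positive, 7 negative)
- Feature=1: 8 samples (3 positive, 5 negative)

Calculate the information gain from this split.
0.0001 bits

Information Gain = H(Y) - H(Y|Feature)

Before split:
P(positive) = 7/19 = 0.3684
H(Y) = 0.9495 bits

After split:
Feature=0: H = 0.9457 bits (weight = 11/19)
Feature=1: H = 0.9544 bits (weight = 8/19)
H(Y|Feature) = (11/19)×0.9457 + (8/19)×0.9544 = 0.9494 bits

Information Gain = 0.9495 - 0.9494 = 0.0001 bits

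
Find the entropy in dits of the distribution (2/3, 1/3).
0.2764 dits

Shannon entropy is H(X) = -Σ p(x) log p(x).

For P = (2/3, 1/3):
H = -2/3 × log_10(2/3) -1/3 × log_10(1/3)
H = 0.2764 dits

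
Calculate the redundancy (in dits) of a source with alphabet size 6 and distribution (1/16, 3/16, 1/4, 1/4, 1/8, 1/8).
0.0398 dits

Redundancy measures how far a source is from maximum entropy:
R = H_max - H(X)

Maximum entropy for 6 symbols: H_max = log_10(6) = 0.7782 dits
Actual entropy: H(X) = 0.7384 dits
Redundancy: R = 0.7782 - 0.7384 = 0.0398 dits

This redundancy represents potential for compression: the source could be compressed by 0.0398 dits per symbol.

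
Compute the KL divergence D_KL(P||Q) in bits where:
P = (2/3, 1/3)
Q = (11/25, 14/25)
0.1502 bits

KL divergence: D_KL(P||Q) = Σ p(x) log(p(x)/q(x))

Computing term by term:
  x=0: 2/3 × log_2[(2/3)/(11/25)] = 2/3 × 0.5995 = 0.3996
  x=1: 1/3 × log_2[(1/3)/(14/25)] = 1/3 × -0.7485 = -0.2495

D_KL(P||Q) = 0.1502 bits

Note: KL divergence is always non-negative and equals 0 iff P = Q.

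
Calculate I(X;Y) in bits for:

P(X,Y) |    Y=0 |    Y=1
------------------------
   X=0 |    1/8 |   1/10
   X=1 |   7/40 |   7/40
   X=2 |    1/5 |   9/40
0.0031 bits

Mutual information: I(X;Y) = H(X) + H(Y) - H(X,Y)

Marginals:
P(X) = (9/40, 7/20, 17/40), H(X) = 1.5389 bits
P(Y) = (1/2, 1/2), H(Y) = 1.0000 bits

Joint entropy: H(X,Y) = 2.5359 bits

I(X;Y) = 1.5389 + 1.0000 - 2.5359 = 0.0031 bits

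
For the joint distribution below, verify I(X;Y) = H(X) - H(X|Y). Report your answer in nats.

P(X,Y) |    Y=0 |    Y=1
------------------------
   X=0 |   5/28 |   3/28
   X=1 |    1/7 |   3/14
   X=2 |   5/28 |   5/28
I(X;Y) = 0.0162 nats

Mutual information has multiple equivalent forms:
- I(X;Y) = H(X) - H(X|Y)
- I(X;Y) = H(Y) - H(Y|X)
- I(X;Y) = H(X) + H(Y) - H(X,Y)

Computing all quantities:
H(X) = 1.0934, H(Y) = 0.6931, H(X,Y) = 1.7703
H(X|Y) = 1.0772, H(Y|X) = 0.6769

Verification:
H(X) - H(X|Y) = 1.0934 - 1.0772 = 0.0162
H(Y) - H(Y|X) = 0.6931 - 0.6769 = 0.0162
H(X) + H(Y) - H(X,Y) = 1.0934 + 0.6931 - 1.7703 = 0.0162

All forms give I(X;Y) = 0.0162 nats. ✓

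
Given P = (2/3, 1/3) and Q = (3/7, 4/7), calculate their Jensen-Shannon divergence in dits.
0.0125 dits

Jensen-Shannon divergence is:
JSD(P||Q) = 0.5 × D_KL(P||M) + 0.5 × D_KL(Q||M)
where M = 0.5 × (P + Q) is the mixture distribution.

M = 0.5 × (2/3, 1/3) + 0.5 × (3/7, 4/7) = (0.547619, 0.452381)

D_KL(P||M) = 0.0127 dits
D_KL(Q||M) = 0.0124 dits

JSD(P||Q) = 0.5 × 0.0127 + 0.5 × 0.0124 = 0.0125 dits

Unlike KL divergence, JSD is symmetric and bounded: 0 ≤ JSD ≤ log(2).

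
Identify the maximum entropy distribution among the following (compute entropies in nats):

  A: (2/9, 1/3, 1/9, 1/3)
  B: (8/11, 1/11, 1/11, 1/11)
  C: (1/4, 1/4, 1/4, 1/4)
C

For a discrete distribution over n outcomes, entropy is maximized by the uniform distribution.

Computing entropies:
H(A) = 1.3108 nats
H(B) = 0.8856 nats
H(C) = 1.3863 nats

The uniform distribution (where all probabilities equal 1/4) achieves the maximum entropy of log_e(4) = 1.3863 nats.

Distribution C has the highest entropy.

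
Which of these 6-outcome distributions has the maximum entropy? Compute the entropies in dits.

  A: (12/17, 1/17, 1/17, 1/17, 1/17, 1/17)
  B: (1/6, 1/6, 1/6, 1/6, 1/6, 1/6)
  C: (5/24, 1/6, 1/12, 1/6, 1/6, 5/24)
B

For a discrete distribution over n outcomes, entropy is maximized by the uniform distribution.

Computing entropies:
H(A) = 0.4687 dits
H(B) = 0.7782 dits
H(C) = 0.7629 dits

The uniform distribution (where all probabilities equal 1/6) achieves the maximum entropy of log_10(6) = 0.7782 dits.

Distribution B has the highest entropy.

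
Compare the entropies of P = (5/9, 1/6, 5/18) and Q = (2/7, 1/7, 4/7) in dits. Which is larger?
P

Computing entropies in dits:
H(P) = 0.4260
H(Q) = 0.4151

Distribution P has higher entropy.

Intuition: The distribution closer to uniform (more spread out) has higher entropy.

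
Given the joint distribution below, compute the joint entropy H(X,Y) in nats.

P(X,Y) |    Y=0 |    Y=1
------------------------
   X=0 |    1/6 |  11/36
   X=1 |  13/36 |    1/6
1.3273 nats

Joint entropy is H(X,Y) = -Σ_{x,y} p(x,y) log p(x,y).

Summing over all non-zero entries:
H(X,Y) = -[1/6·log_e(1/6) + 11/36·log_e(11/36) + 13/36·log_e(13/36) + 1/6·log_e(1/6)]
H(X,Y) = 1.3273 nats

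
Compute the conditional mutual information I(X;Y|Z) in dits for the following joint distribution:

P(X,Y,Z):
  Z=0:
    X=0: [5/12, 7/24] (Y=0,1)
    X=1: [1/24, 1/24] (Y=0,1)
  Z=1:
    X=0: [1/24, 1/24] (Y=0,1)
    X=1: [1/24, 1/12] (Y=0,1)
0.0018 dits

Conditional mutual information: I(X;Y|Z) = H(X|Z) + H(Y|Z) - H(X,Y|Z)

H(Z) = 0.2222
H(X,Z) = 0.3988 → H(X|Z) = 0.1766
H(Y,Z) = 0.5172 → H(Y|Z) = 0.2949
H(X,Y,Z) = 0.6920 → H(X,Y|Z) = 0.4697

I(X;Y|Z) = 0.1766 + 0.2949 - 0.4697 = 0.0018 dits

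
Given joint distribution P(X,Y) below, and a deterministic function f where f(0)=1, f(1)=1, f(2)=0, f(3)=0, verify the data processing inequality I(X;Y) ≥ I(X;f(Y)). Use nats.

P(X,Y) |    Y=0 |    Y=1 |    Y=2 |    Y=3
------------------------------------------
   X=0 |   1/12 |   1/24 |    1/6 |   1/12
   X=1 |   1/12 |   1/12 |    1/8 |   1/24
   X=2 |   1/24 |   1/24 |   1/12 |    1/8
I(X;Y) = 0.0497, I(X;f(Y)) = 0.0173, inequality holds: 0.0497 ≥ 0.0173

Data Processing Inequality: For any Markov chain X → Y → Z, we have I(X;Y) ≥ I(X;Z).

Here Z = f(Y) is a deterministic function of Y, forming X → Y → Z.

Original I(X;Y) = 0.0497 nats

After applying f:
P(X,Z) where Z=f(Y):
- P(X,Z=0) = P(X,Y=2) + P(X,Y=3)
- P(X,Z=1) = P(X,Y=0) + P(X,Y=1)

I(X;Z) = I(X;f(Y)) = 0.0173 nats

Verification: 0.0497 ≥ 0.0173 ✓

Information cannot be created by processing; the function f can only lose information about X.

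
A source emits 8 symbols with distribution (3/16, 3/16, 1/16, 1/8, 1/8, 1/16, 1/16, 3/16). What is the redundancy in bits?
0.1415 bits

Redundancy measures how far a source is from maximum entropy:
R = H_max - H(X)

Maximum entropy for 8 symbols: H_max = log_2(8) = 3.0000 bits
Actual entropy: H(X) = 2.8585 bits
Redundancy: R = 3.0000 - 2.8585 = 0.1415 bits

This redundancy represents potential for compression: the source could be compressed by 0.1415 bits per symbol.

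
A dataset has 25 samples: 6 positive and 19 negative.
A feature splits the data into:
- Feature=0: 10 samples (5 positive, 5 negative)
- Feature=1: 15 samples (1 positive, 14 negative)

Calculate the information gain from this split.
0.1830 bits

Information Gain = H(Y) - H(Y|Feature)

Before split:
P(positive) = 6/25 = 0.2400
H(Y) = 0.7950 bits

After split:
Feature=0: H = 1.0000 bits (weight = 10/25)
Feature=1: H = 0.3534 bits (weight = 15/25)
H(Y|Feature) = (10/25)×1.0000 + (15/25)×0.3534 = 0.6120 bits

Information Gain = 0.7950 - 0.6120 = 0.1830 bits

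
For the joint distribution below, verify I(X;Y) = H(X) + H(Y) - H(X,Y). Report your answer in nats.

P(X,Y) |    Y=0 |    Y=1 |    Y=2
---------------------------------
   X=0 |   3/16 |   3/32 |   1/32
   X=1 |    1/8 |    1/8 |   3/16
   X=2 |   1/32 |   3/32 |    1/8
I(X;Y) = 0.1014 nats

Mutual information has multiple equivalent forms:
- I(X;Y) = H(X) - H(X|Y)
- I(X;Y) = H(Y) - H(Y|X)
- I(X;Y) = H(X) + H(Y) - H(X,Y)

Computing all quantities:
H(X) = 1.0717, H(Y) = 1.0976, H(X,Y) = 2.0680
H(X|Y) = 0.9704, H(Y|X) = 0.9962

Verification:
H(X) - H(X|Y) = 1.0717 - 0.9704 = 0.1014
H(Y) - H(Y|X) = 1.0976 - 0.9962 = 0.1014
H(X) + H(Y) - H(X,Y) = 1.0717 + 1.0976 - 2.0680 = 0.1014

All forms give I(X;Y) = 0.1014 nats. ✓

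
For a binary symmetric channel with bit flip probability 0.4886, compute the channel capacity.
0.0004 bits

For a binary symmetric channel (BSC) with error probability p:
Capacity C = 1 - H(p) bits per symbol

where H(p) = -p log₂(p) - (1-p) log₂(1-p) is the binary entropy function.

H(0.4886) = 0.9996 bits
C = 1 - 0.9996 = 0.0004 bits per symbol

This means we can reliably transmit up to 0.0004 bits of information per channel use.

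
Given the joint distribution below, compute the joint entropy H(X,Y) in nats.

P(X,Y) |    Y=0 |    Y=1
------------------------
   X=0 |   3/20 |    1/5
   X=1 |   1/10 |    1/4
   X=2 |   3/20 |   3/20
1.7524 nats

Joint entropy is H(X,Y) = -Σ_{x,y} p(x,y) log p(x,y).

Summing over all non-zero entries:
H(X,Y) = -[3/20·log_e(3/20) + 1/5·log_e(1/5) + 1/10·log_e(1/10) + 1/4·log_e(1/4) + 3/20·log_e(3/20) + 3/20·log_e(3/20)]
H(X,Y) = 1.7524 nats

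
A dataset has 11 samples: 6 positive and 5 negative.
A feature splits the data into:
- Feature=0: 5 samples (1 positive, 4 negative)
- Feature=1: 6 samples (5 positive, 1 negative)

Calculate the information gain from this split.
0.3113 bits

Information Gain = H(Y) - H(Y|Feature)

Before split:
P(positive) = 6/11 = 0.5455
H(Y) = 0.9940 bits

After split:
Feature=0: H = 0.7219 bits (weight = 5/11)
Feature=1: H = 0.6500 bits (weight = 6/11)
H(Y|Feature) = (5/11)×0.7219 + (6/11)×0.6500 = 0.6827 bits

Information Gain = 0.9940 - 0.6827 = 0.3113 bits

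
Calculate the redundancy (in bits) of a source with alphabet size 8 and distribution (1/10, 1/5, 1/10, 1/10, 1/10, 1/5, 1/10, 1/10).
0.0781 bits

Redundancy measures how far a source is from maximum entropy:
R = H_max - H(X)

Maximum entropy for 8 symbols: H_max = log_2(8) = 3.0000 bits
Actual entropy: H(X) = 2.9219 bits
Redundancy: R = 3.0000 - 2.9219 = 0.0781 bits

This redundancy represents potential for compression: the source could be compressed by 0.0781 bits per symbol.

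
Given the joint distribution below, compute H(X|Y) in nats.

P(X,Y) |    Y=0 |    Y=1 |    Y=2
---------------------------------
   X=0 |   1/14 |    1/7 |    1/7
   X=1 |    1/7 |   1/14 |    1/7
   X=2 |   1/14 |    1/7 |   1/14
1.0506 nats

Using the chain rule: H(X|Y) = H(X,Y) - H(Y)

First, compute H(X,Y) = 2.1440 nats

Marginal P(Y) = (2/7, 5/14, 5/14)
H(Y) = 1.0934 nats

H(X|Y) = H(X,Y) - H(Y) = 2.1440 - 1.0934 = 1.0506 nats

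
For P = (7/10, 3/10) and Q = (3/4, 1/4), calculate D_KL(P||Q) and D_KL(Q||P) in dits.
D_KL(P||Q) = 0.0028, D_KL(Q||P) = 0.0027

KL divergence is not symmetric: D_KL(P||Q) ≠ D_KL(Q||P) in general.

D_KL(P||Q) = 0.0028 dits
D_KL(Q||P) = 0.0027 dits

No, they are not equal!

This asymmetry is why KL divergence is not a true distance metric.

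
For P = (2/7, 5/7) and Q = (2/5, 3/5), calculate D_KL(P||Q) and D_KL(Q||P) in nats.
D_KL(P||Q) = 0.0284, D_KL(Q||P) = 0.0300

KL divergence is not symmetric: D_KL(P||Q) ≠ D_KL(Q||P) in general.

D_KL(P||Q) = 0.0284 nats
D_KL(Q||P) = 0.0300 nats

No, they are not equal!

This asymmetry is why KL divergence is not a true distance metric.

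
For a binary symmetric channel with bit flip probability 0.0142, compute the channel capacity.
0.8925 bits

For a binary symmetric channel (BSC) with error probability p:
Capacity C = 1 - H(p) bits per symbol

where H(p) = -p log₂(p) - (1-p) log₂(1-p) is the binary entropy function.

H(0.0142) = 0.1075 bits
C = 1 - 0.1075 = 0.8925 bits per symbol

This means we can reliably transmit up to 0.8925 bits of information per channel use.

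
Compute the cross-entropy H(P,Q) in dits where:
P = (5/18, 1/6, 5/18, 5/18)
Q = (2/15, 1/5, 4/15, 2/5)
0.6296 dits

Cross-entropy: H(P,Q) = -Σ p(x) log q(x)

Alternatively: H(P,Q) = H(P) + D_KL(P||Q)
H(P) = 0.5933 dits
D_KL(P||Q) = 0.0363 dits

H(P,Q) = 0.5933 + 0.0363 = 0.6296 dits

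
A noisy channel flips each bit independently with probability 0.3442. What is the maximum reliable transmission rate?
0.0712 bits

For a binary symmetric channel (BSC) with error probability p:
Capacity C = 1 - H(p) bits per symbol

where H(p) = -p log₂(p) - (1-p) log₂(1-p) is the binary entropy function.

H(0.3442) = 0.9288 bits
C = 1 - 0.9288 = 0.0712 bits per symbol

This means we can reliably transmit up to 0.0712 bits of information per channel use.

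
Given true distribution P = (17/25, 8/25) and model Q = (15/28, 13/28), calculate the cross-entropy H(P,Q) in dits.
0.2910 dits

Cross-entropy: H(P,Q) = -Σ p(x) log q(x)

Alternatively: H(P,Q) = H(P) + D_KL(P||Q)
H(P) = 0.2722 dits
D_KL(P||Q) = 0.0187 dits

H(P,Q) = 0.2722 + 0.0187 = 0.2910 dits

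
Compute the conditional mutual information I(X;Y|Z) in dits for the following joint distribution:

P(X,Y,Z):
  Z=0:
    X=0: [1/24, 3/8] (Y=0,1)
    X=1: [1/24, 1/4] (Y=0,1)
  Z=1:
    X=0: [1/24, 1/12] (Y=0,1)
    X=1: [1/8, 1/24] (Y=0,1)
0.0119 dits

Conditional mutual information: I(X;Y|Z) = H(X|Z) + H(Y|Z) - H(X,Y|Z)

H(Z) = 0.2622
H(X,Z) = 0.5571 → H(X|Z) = 0.2949
H(Y,Z) = 0.4601 → H(Y|Z) = 0.1979
H(X,Y,Z) = 0.7431 → H(X,Y|Z) = 0.4810

I(X;Y|Z) = 0.2949 + 0.1979 - 0.4810 = 0.0119 dits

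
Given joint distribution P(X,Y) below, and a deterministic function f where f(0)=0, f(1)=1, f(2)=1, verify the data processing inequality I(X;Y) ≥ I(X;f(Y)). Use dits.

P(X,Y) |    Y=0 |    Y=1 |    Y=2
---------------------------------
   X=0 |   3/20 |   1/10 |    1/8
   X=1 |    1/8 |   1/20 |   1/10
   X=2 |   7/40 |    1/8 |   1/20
I(X;Y) = 0.0131, I(X;f(Y)) = 0.0016, inequality holds: 0.0131 ≥ 0.0016

Data Processing Inequality: For any Markov chain X → Y → Z, we have I(X;Y) ≥ I(X;Z).

Here Z = f(Y) is a deterministic function of Y, forming X → Y → Z.

Original I(X;Y) = 0.0131 dits

After applying f:
P(X,Z) where Z=f(Y):
- P(X,Z=0) = P(X,Y=0)
- P(X,Z=1) = P(X,Y=1) + P(X,Y=2)

I(X;Z) = I(X;f(Y)) = 0.0016 dits

Verification: 0.0131 ≥ 0.0016 ✓

Information cannot be created by processing; the function f can only lose information about X.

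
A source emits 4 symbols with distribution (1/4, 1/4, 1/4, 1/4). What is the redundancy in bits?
0.0000 bits

Redundancy measures how far a source is from maximum entropy:
R = H_max - H(X)

Maximum entropy for 4 symbols: H_max = log_2(4) = 2.0000 bits
Actual entropy: H(X) = 2.0000 bits
Redundancy: R = 2.0000 - 2.0000 = 0.0000 bits

This redundancy represents potential for compression: the source could be compressed by 0.0000 bits per symbol.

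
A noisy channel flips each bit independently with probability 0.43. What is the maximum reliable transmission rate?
0.0142 bits

For a binary symmetric channel (BSC) with error probability p:
Capacity C = 1 - H(p) bits per symbol

where H(p) = -p log₂(p) - (1-p) log₂(1-p) is the binary entropy function.

H(0.43) = 0.9858 bits
C = 1 - 0.9858 = 0.0142 bits per symbol

This means we can reliably transmit up to 0.0142 bits of information per channel use.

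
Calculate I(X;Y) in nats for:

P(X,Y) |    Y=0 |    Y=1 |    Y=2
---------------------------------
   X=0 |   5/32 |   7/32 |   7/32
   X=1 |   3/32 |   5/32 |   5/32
0.0007 nats

Mutual information: I(X;Y) = H(X) + H(Y) - H(X,Y)

Marginals:
P(X) = (19/32, 13/32), H(X) = 0.6755 nats
P(Y) = (1/4, 3/8, 3/8), H(Y) = 1.0822 nats

Joint entropy: H(X,Y) = 1.7570 nats

I(X;Y) = 0.6755 + 1.0822 - 1.7570 = 0.0007 nats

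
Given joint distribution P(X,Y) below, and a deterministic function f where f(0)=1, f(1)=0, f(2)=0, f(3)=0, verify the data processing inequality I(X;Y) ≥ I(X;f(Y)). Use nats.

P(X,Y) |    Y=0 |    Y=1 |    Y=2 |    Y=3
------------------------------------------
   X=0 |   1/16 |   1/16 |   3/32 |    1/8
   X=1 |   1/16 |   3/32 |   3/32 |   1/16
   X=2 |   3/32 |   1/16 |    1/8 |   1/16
I(X;Y) = 0.0254, I(X;f(Y)) = 0.0045, inequality holds: 0.0254 ≥ 0.0045

Data Processing Inequality: For any Markov chain X → Y → Z, we have I(X;Y) ≥ I(X;Z).

Here Z = f(Y) is a deterministic function of Y, forming X → Y → Z.

Original I(X;Y) = 0.0254 nats

After applying f:
P(X,Z) where Z=f(Y):
- P(X,Z=0) = P(X,Y=1) + P(X,Y=2) + P(X,Y=3)
- P(X,Z=1) = P(X,Y=0)

I(X;Z) = I(X;f(Y)) = 0.0045 nats

Verification: 0.0254 ≥ 0.0045 ✓

Information cannot be created by processing; the function f can only lose information about X.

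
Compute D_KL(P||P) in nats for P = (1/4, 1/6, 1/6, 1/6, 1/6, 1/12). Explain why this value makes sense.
0.0000 nats

KL divergence satisfies the Gibbs inequality: D_KL(P||Q) ≥ 0 for all distributions P, Q.

D_KL(P||Q) = Σ p(x) log(p(x)/q(x))
Each term is p(x) × log_e(p(x)/p(x)) = p(x) × log_e(1) = 0, so the sum is 0.
D_KL(P||Q) = 0.0000 nats

When P = Q, the KL divergence is exactly 0, as there is no 'divergence' between identical distributions.

This non-negativity is a fundamental property: relative entropy cannot be negative because it measures how different Q is from P.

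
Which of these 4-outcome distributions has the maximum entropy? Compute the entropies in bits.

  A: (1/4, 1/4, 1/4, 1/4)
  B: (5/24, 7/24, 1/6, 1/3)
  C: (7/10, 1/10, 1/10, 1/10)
A

For a discrete distribution over n outcomes, entropy is maximized by the uniform distribution.

Computing entropies:
H(A) = 2.0000 bits
H(B) = 1.9491 bits
H(C) = 1.3568 bits

The uniform distribution (where all probabilities equal 1/4) achieves the maximum entropy of log_2(4) = 2.0000 bits.

Distribution A has the highest entropy.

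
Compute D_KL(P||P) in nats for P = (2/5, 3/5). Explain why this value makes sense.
0.0000 nats

KL divergence satisfies the Gibbs inequality: D_KL(P||Q) ≥ 0 for all distributions P, Q.

D_KL(P||Q) = Σ p(x) log(p(x)/q(x))
Each term is p(x) × log_e(p(x)/p(x)) = p(x) × log_e(1) = 0, so the sum is 0.
D_KL(P||Q) = 0.0000 nats

When P = Q, the KL divergence is exactly 0, as there is no 'divergence' between identical distributions.

This non-negativity is a fundamental property: relative entropy cannot be negative because it measures how different Q is from P.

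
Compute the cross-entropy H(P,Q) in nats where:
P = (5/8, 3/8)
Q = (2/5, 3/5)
0.7642 nats

Cross-entropy: H(P,Q) = -Σ p(x) log q(x)

Alternatively: H(P,Q) = H(P) + D_KL(P||Q)
H(P) = 0.6616 nats
D_KL(P||Q) = 0.1027 nats

H(P,Q) = 0.6616 + 0.1027 = 0.7642 nats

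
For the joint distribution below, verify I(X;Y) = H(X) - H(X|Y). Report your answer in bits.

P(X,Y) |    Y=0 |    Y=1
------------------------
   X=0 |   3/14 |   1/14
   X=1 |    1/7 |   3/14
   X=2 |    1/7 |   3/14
I(X;Y) = 0.0747 bits

Mutual information has multiple equivalent forms:
- I(X;Y) = H(X) - H(X|Y)
- I(X;Y) = H(Y) - H(Y|X)
- I(X;Y) = H(X) + H(Y) - H(X,Y)

Computing all quantities:
H(X) = 1.5774, H(Y) = 1.0000, H(X,Y) = 2.5027
H(X|Y) = 1.5027, H(Y|X) = 0.9253

Verification:
H(X) - H(X|Y) = 1.5774 - 1.5027 = 0.0747
H(Y) - H(Y|X) = 1.0000 - 0.9253 = 0.0747
H(X) + H(Y) - H(X,Y) = 1.5774 + 1.0000 - 2.5027 = 0.0747

All forms give I(X;Y) = 0.0747 bits. ✓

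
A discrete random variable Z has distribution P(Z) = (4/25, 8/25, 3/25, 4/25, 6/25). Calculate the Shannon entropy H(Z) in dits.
0.6723 dits

Shannon entropy is H(X) = -Σ p(x) log p(x).

For P = (4/25, 8/25, 3/25, 4/25, 6/25):
H = -4/25 × log_10(4/25) -8/25 × log_10(8/25) -3/25 × log_10(3/25) -4/25 × log_10(4/25) -6/25 × log_10(6/25)
H = 0.6723 dits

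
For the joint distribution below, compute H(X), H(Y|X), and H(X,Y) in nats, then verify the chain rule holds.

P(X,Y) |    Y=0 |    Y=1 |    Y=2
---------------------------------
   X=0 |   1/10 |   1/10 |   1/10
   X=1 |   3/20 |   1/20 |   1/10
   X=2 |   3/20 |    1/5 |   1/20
H(X,Y) = 2.1116, H(X) = 1.0889, H(Y|X) = 1.0227 (all in nats)

Chain rule: H(X,Y) = H(X) + H(Y|X)

Left side — joint entropy directly:
H(X,Y) = -Σ p(x,y) log p(x,y) = 2.1116 nats

Right side — compute H(Y|X) from the conditional distributions:
P(X) = (3/10, 3/10, 2/5), so H(X) = 1.0889 nats
H(Y|X) = Σ_x P(X=x) · H(Y|X=x):
  P(Y|X=0) = (1/3, 1/3, 1/3), H(Y|X=0) = 1.0986, weight P(X=0) = 3/10
  P(Y|X=1) = (1/2, 1/6, 1/3), H(Y|X=1) = 1.0114, weight P(X=1) = 3/10
  P(Y|X=2) = (3/8, 1/2, 1/8), H(Y|X=2) = 0.9743, weight P(X=2) = 2/5
H(Y|X) = 1.0227 nats

H(X) + H(Y|X) = 1.0889 + 1.0227 = 2.1116 nats

Both sides equal 2.1116 nats. ✓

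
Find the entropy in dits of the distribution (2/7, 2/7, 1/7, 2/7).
0.5871 dits

Shannon entropy is H(X) = -Σ p(x) log p(x).

For P = (2/7, 2/7, 1/7, 2/7):
H = -2/7 × log_10(2/7) -2/7 × log_10(2/7) -1/7 × log_10(1/7) -2/7 × log_10(2/7)
H = 0.5871 dits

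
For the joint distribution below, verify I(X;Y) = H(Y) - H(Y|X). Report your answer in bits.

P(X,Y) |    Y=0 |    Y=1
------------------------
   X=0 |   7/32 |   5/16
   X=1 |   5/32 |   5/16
I(X;Y) = 0.0047 bits

Mutual information has multiple equivalent forms:
- I(X;Y) = H(X) - H(X|Y)
- I(X;Y) = H(Y) - H(Y|X)
- I(X;Y) = H(X) + H(Y) - H(X,Y)

Computing all quantities:
H(X) = 0.9972, H(Y) = 0.9544, H(X,Y) = 1.9469
H(X|Y) = 0.9925, H(Y|X) = 0.9497

Verification:
H(X) - H(X|Y) = 0.9972 - 0.9925 = 0.0047
H(Y) - H(Y|X) = 0.9544 - 0.9497 = 0.0047
H(X) + H(Y) - H(X,Y) = 0.9972 + 0.9544 - 1.9469 = 0.0047

All forms give I(X;Y) = 0.0047 bits. ✓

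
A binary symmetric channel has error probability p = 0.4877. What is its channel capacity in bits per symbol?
0.0004 bits

For a binary symmetric channel (BSC) with error probability p:
Capacity C = 1 - H(p) bits per symbol

where H(p) = -p log₂(p) - (1-p) log₂(1-p) is the binary entropy function.

H(0.4877) = 0.9996 bits
C = 1 - 0.9996 = 0.0004 bits per symbol

This means we can reliably transmit up to 0.0004 bits of information per channel use.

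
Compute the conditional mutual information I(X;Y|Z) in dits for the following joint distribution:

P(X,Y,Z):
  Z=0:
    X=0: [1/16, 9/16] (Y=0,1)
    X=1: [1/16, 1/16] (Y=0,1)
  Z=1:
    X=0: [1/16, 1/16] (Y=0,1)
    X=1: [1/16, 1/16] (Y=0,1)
0.0209 dits

Conditional mutual information: I(X;Y|Z) = H(X|Z) + H(Y|Z) - H(X,Y|Z)

H(Z) = 0.2442
H(X,Z) = 0.4662 → H(X|Z) = 0.2220
H(Y,Z) = 0.4662 → H(Y|Z) = 0.2220
H(X,Y,Z) = 0.6674 → H(X,Y|Z) = 0.4231

I(X;Y|Z) = 0.2220 + 0.2220 - 0.4231 = 0.0209 dits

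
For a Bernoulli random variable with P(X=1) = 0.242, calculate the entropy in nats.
0.5534 nats

The binary entropy function is:
H(p) = -p log(p) - (1-p) log(1-p)

H(0.242) = -0.242 × log_e(0.242) - 0.758 × log_e(0.758)
H(0.242) = 0.5534 nats

Note: Binary entropy is maximized at p=0.5 (H=1 bit) and minimized at p=0 or p=1 (H=0).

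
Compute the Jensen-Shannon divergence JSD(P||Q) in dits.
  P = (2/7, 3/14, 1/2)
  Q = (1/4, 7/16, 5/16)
0.0135 dits

Jensen-Shannon divergence is:
JSD(P||Q) = 0.5 × D_KL(P||M) + 0.5 × D_KL(Q||M)
where M = 0.5 × (P + Q) is the mixture distribution.

M = 0.5 × (2/7, 3/14, 1/2) + 0.5 × (1/4, 7/16, 5/16) = (0.267857, 0.325893, 13/32)

D_KL(P||M) = 0.0141 dits
D_KL(Q||M) = 0.0129 dits

JSD(P||Q) = 0.5 × 0.0141 + 0.5 × 0.0129 = 0.0135 dits

Unlike KL divergence, JSD is symmetric and bounded: 0 ≤ JSD ≤ log(2).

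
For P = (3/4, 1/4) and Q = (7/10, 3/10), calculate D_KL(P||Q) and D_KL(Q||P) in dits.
D_KL(P||Q) = 0.0027, D_KL(Q||P) = 0.0028

KL divergence is not symmetric: D_KL(P||Q) ≠ D_KL(Q||P) in general.

D_KL(P||Q) = 0.0027 dits
D_KL(Q||P) = 0.0028 dits

No, they are not equal!

This asymmetry is why KL divergence is not a true distance metric.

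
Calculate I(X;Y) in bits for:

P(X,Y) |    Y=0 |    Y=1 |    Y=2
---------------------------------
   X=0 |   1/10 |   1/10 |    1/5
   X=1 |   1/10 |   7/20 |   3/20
0.0822 bits

Mutual information: I(X;Y) = H(X) + H(Y) - H(X,Y)

Marginals:
P(X) = (2/5, 3/5), H(X) = 0.9710 bits
P(Y) = (1/5, 9/20, 7/20), H(Y) = 1.5129 bits

Joint entropy: H(X,Y) = 2.4016 bits

I(X;Y) = 0.9710 + 1.5129 - 2.4016 = 0.0822 bits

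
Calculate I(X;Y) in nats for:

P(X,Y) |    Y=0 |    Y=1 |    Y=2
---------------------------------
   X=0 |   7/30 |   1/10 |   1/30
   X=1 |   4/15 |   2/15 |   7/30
0.0519 nats

Mutual information: I(X;Y) = H(X) + H(Y) - H(X,Y)

Marginals:
P(X) = (11/30, 19/30), H(X) = 0.6572 nats
P(Y) = (1/2, 7/30, 4/15), H(Y) = 1.0386 nats

Joint entropy: H(X,Y) = 1.6439 nats

I(X;Y) = 0.6572 + 1.0386 - 1.6439 = 0.0519 nats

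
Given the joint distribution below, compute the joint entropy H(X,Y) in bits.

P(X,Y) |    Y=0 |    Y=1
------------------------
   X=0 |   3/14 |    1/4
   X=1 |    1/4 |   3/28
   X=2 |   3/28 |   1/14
2.4387 bits

Joint entropy is H(X,Y) = -Σ_{x,y} p(x,y) log p(x,y).

Summing over all non-zero entries:
H(X,Y) = -[3/14·log_2(3/14) + 1/4·log_2(1/4) + 1/4·log_2(1/4) + 3/28·log_2(3/28) + 3/28·log_2(3/28) + 1/14·log_2(1/14)]
H(X,Y) = 2.4387 bits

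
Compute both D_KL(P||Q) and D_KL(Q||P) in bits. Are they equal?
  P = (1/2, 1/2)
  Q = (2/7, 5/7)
D_KL(P||Q) = 0.1464, D_KL(Q||P) = 0.1369

KL divergence is not symmetric: D_KL(P||Q) ≠ D_KL(Q||P) in general.

D_KL(P||Q) = 0.1464 bits
D_KL(Q||P) = 0.1369 bits

No, they are not equal!

This asymmetry is why KL divergence is not a true distance metric.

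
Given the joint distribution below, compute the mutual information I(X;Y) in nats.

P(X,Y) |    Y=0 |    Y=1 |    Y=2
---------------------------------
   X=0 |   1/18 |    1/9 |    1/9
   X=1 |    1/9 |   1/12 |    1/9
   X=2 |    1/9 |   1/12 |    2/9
0.0253 nats

Mutual information: I(X;Y) = H(X) + H(Y) - H(X,Y)

Marginals:
P(X) = (5/18, 11/36, 5/12), H(X) = 1.0829 nats
P(Y) = (5/18, 5/18, 4/9), H(Y) = 1.0720 nats

Joint entropy: H(X,Y) = 2.1296 nats

I(X;Y) = 1.0829 + 1.0720 - 2.1296 = 0.0253 nats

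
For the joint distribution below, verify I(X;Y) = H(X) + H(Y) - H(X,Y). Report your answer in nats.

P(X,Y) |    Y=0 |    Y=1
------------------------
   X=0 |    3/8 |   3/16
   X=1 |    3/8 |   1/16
I(X;Y) = 0.0249 nats

Mutual information has multiple equivalent forms:
- I(X;Y) = H(X) - H(X|Y)
- I(X;Y) = H(Y) - H(Y|X)
- I(X;Y) = H(X) + H(Y) - H(X,Y)

Computing all quantities:
H(X) = 0.6853, H(Y) = 0.5623, H(X,Y) = 1.2228
H(X|Y) = 0.6604, H(Y|X) = 0.5375

Verification:
H(X) - H(X|Y) = 0.6853 - 0.6604 = 0.0249
H(Y) - H(Y|X) = 0.5623 - 0.5375 = 0.0249
H(X) + H(Y) - H(X,Y) = 0.6853 + 0.5623 - 1.2228 = 0.0249

All forms give I(X;Y) = 0.0249 nats. ✓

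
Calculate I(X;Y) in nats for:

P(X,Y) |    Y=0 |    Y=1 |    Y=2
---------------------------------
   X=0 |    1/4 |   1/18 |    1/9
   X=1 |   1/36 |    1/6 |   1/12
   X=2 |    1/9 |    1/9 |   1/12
0.1203 nats

Mutual information: I(X;Y) = H(X) + H(Y) - H(X,Y)

Marginals:
P(X) = (5/12, 5/18, 11/36), H(X) = 1.0829 nats
P(Y) = (7/18, 1/3, 5/18), H(Y) = 1.0893 nats

Joint entropy: H(X,Y) = 2.0519 nats

I(X;Y) = 1.0829 + 1.0893 - 2.0519 = 0.1203 nats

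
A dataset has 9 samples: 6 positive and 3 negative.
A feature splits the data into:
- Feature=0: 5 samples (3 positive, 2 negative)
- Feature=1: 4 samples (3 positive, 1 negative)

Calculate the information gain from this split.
0.0183 bits

Information Gain = H(Y) - H(Y|Feature)

Before split:
P(positive) = 6/9 = 0.6667
H(Y) = 0.9183 bits

After split:
Feature=0: H = 0.9710 bits (weight = 5/9)
Feature=1: H = 0.8113 bits (weight = 4/9)
H(Y|Feature) = (5/9)×0.9710 + (4/9)×0.8113 = 0.9000 bits

Information Gain = 0.9183 - 0.9000 = 0.0183 bits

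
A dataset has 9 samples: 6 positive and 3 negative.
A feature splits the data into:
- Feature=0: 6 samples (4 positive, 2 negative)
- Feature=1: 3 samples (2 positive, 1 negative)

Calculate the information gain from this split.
0.0000 bits

Information Gain = H(Y) - H(Y|Feature)

Before split:
P(positive) = 6/9 = 0.6667
H(Y) = 0.9183 bits

After split:
Feature=0: H = 0.9183 bits (weight = 6/9)
Feature=1: H = 0.9183 bits (weight = 3/9)
H(Y|Feature) = (6/9)×0.9183 + (3/9)×0.9183 = 0.9183 bits

Information Gain = 0.9183 - 0.9183 = 0.0000 bits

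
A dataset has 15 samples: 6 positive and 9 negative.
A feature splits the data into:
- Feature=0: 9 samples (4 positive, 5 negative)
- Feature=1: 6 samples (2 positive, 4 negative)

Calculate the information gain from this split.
0.0090 bits

Information Gain = H(Y) - H(Y|Feature)

Before split:
P(positive) = 6/15 = 0.4000
H(Y) = 0.9710 bits

After split:
Feature=0: H = 0.9911 bits (weight = 9/15)
Feature=1: H = 0.9183 bits (weight = 6/15)
H(Y|Feature) = (9/15)×0.9911 + (6/15)×0.9183 = 0.9620 bits

Information Gain = 0.9710 - 0.9620 = 0.0090 bits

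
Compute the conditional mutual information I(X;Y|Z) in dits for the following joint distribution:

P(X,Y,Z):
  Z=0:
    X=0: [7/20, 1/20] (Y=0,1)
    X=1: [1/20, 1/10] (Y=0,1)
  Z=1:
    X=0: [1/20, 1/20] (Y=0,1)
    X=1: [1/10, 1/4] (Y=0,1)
0.0364 dits

Conditional mutual information: I(X;Y|Z) = H(X|Z) + H(Y|Z) - H(X,Y|Z)

H(Z) = 0.2989
H(X,Z) = 0.5423 → H(X|Z) = 0.2435
H(Y,Z) = 0.5632 → H(Y|Z) = 0.2644
H(X,Y,Z) = 0.7703 → H(X,Y|Z) = 0.4714

I(X;Y|Z) = 0.2435 + 0.2644 - 0.4714 = 0.0364 dits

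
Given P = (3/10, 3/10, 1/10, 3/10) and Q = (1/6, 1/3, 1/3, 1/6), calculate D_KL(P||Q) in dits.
0.0871 dits

KL divergence: D_KL(P||Q) = Σ p(x) log(p(x)/q(x))

Computing term by term:
  x=0: 3/10 × log_10[(3/10)/(1/6)] = 3/10 × 0.2553 = 0.0766
  x=1: 3/10 × log_10[(3/10)/(1/3)] = 3/10 × -0.0458 = -0.0137
  x=2: 1/10 × log_10[(1/10)/(1/3)] = 1/10 × -0.5229 = -0.0523
  x=3: 3/10 × log_10[(3/10)/(1/6)] = 3/10 × 0.2553 = 0.0766

D_KL(P||Q) = 0.0871 dits

Note: KL divergence is always non-negative and equals 0 iff P = Q.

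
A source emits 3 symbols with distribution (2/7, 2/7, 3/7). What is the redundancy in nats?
0.0196 nats

Redundancy measures how far a source is from maximum entropy:
R = H_max - H(X)

Maximum entropy for 3 symbols: H_max = log_e(3) = 1.0986 nats
Actual entropy: H(X) = 1.0790 nats
Redundancy: R = 1.0986 - 1.0790 = 0.0196 nats

This redundancy represents potential for compression: the source could be compressed by 0.0196 nats per symbol.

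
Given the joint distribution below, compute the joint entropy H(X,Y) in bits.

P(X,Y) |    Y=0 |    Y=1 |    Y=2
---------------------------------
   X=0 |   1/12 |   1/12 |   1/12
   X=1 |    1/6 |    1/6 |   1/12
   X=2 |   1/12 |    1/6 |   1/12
3.0850 bits

Joint entropy is H(X,Y) = -Σ_{x,y} p(x,y) log p(x,y).

Summing over all non-zero entries:
H(X,Y) = -[1/12·log_2(1/12) + 1/12·log_2(1/12) + 1/12·log_2(1/12) + 1/6·log_2(1/6) + 1/6·log_2(1/6) + 1/12·log_2(1/12) + 1/12·log_2(1/12) + 1/6·log_2(1/6) + 1/12·log_2(1/12)]
H(X,Y) = 3.0850 bits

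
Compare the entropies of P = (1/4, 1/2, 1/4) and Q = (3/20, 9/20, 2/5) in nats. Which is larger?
P

Computing entropies in nats:
H(P) = 1.0397
H(Q) = 1.0104

Distribution P has higher entropy.

Intuition: The distribution closer to uniform (more spread out) has higher entropy.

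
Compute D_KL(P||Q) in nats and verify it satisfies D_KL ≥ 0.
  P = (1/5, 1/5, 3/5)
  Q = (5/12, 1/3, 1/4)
0.2763 nats

KL divergence satisfies the Gibbs inequality: D_KL(P||Q) ≥ 0 for all distributions P, Q.

D_KL(P||Q) = Σ p(x) log(p(x)/q(x))
Term by term:
  x=0: 1/5 × log_e[(1/5)/(5/12)] = -0.1468
  x=1: 1/5 × log_e[(1/5)/(1/3)] = -0.1022
  x=2: 3/5 × log_e[(3/5)/(1/4)] = 0.5253
D_KL(P||Q) = 0.2763 nats

D_KL(P||Q) = 0.2763 ≥ 0 ✓

This non-negativity is a fundamental property: relative entropy cannot be negative because it measures how different Q is from P.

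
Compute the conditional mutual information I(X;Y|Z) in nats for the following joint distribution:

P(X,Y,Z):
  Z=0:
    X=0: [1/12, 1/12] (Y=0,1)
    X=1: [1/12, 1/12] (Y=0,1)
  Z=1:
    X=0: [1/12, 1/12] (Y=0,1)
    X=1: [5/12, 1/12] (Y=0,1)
0.0341 nats

Conditional mutual information: I(X;Y|Z) = H(X|Z) + H(Y|Z) - H(X,Y|Z)

H(Z) = 0.6365
H(X,Z) = 1.2425 → H(X|Z) = 0.6059
H(Y,Z) = 1.2425 → H(Y|Z) = 0.6059
H(X,Y,Z) = 1.8143 → H(X,Y|Z) = 1.1778

I(X;Y|Z) = 0.6059 + 0.6059 - 1.1778 = 0.0341 nats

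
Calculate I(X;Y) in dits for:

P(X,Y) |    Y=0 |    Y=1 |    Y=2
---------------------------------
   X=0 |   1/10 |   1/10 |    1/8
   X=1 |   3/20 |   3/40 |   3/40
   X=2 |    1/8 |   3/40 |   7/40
0.0103 dits

Mutual information: I(X;Y) = H(X) + H(Y) - H(X,Y)

Marginals:
P(X) = (13/40, 3/10, 3/8), H(X) = 0.4752 dits
P(Y) = (3/8, 1/4, 3/8), H(Y) = 0.4700 dits

Joint entropy: H(X,Y) = 0.9349 dits

I(X;Y) = 0.4752 + 0.4700 - 0.9349 = 0.0103 dits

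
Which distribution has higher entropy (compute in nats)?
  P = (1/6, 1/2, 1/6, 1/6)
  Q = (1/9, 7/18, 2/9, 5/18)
Q

Computing entropies in nats:
H(P) = 1.2425
H(Q) = 1.3015

Distribution Q has higher entropy.

Intuition: The distribution closer to uniform (more spread out) has higher entropy.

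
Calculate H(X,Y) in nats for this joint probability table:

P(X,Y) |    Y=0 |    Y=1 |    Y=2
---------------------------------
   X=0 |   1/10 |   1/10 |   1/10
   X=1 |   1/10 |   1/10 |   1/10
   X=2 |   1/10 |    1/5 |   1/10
2.1640 nats

Joint entropy is H(X,Y) = -Σ_{x,y} p(x,y) log p(x,y).

Summing over all non-zero entries:
H(X,Y) = -[1/10·log_e(1/10) + 1/10·log_e(1/10) + 1/10·log_e(1/10) + 1/10·log_e(1/10) + 1/10·log_e(1/10) + 1/10·log_e(1/10) + 1/10·log_e(1/10) + 1/5·log_e(1/5) + 1/10·log_e(1/10)]
H(X,Y) = 2.1640 nats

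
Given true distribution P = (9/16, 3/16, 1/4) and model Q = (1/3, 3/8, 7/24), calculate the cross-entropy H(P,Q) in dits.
0.4820 dits

Cross-entropy: H(P,Q) = -Σ p(x) log q(x)

Alternatively: H(P,Q) = H(P) + D_KL(P||Q)
H(P) = 0.4274 dits
D_KL(P||Q) = 0.0546 dits

H(P,Q) = 0.4274 + 0.0546 = 0.4820 dits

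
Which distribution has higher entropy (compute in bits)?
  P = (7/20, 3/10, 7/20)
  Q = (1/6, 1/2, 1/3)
P

Computing entropies in bits:
H(P) = 1.5813
H(Q) = 1.4591

Distribution P has higher entropy.

Intuition: The distribution closer to uniform (more spread out) has higher entropy.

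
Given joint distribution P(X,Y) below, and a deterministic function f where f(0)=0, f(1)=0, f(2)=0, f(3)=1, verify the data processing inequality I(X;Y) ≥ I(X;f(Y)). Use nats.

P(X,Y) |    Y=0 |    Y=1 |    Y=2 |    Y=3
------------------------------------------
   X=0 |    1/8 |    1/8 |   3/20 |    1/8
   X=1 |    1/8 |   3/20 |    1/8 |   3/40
I(X;Y) = 0.0073, I(X;f(Y)) = 0.0051, inequality holds: 0.0073 ≥ 0.0051

Data Processing Inequality: For any Markov chain X → Y → Z, we have I(X;Y) ≥ I(X;Z).

Here Z = f(Y) is a deterministic function of Y, forming X → Y → Z.

Original I(X;Y) = 0.0073 nats

After applying f:
P(X,Z) where Z=f(Y):
- P(X,Z=0) = P(X,Y=0) + P(X,Y=1) + P(X,Y=2)
- P(X,Z=1) = P(X,Y=3)

I(X;Z) = I(X;f(Y)) = 0.0051 nats

Verification: 0.0073 ≥ 0.0051 ✓

Information cannot be created by processing; the function f can only lose information about X.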